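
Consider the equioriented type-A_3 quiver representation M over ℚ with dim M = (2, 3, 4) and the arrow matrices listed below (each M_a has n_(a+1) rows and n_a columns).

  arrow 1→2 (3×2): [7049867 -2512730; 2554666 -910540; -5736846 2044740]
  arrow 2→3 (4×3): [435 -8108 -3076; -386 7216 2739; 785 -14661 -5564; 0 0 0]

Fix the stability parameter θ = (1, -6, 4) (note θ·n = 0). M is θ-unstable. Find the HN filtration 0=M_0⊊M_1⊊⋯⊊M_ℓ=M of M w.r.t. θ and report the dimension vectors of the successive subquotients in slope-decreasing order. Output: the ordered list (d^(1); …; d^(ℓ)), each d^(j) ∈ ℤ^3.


Barcode: M ≅ I[1,1], I[1,3], I[2,3]^2, I[3,3]. HN layers by μ_θ (4 steps, strictly decreasing):
  μ^(1)=4; μ^(2)=1; μ^(3)=-5/2; μ^(4)=-6

((0, 0, 4); (1, 0, 0); (1, 1, 0); (0, 2, 0))


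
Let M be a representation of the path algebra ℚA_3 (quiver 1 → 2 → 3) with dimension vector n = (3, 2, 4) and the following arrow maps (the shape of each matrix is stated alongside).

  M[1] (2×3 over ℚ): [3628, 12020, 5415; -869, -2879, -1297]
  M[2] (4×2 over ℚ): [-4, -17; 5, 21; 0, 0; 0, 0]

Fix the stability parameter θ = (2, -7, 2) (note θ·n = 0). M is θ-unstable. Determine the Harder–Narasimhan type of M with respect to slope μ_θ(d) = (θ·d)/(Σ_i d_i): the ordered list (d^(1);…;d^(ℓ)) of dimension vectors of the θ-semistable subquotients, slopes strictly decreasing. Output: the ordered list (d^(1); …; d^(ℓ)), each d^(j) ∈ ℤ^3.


Via rank(M_{q-1}∘⋯∘M_p): M ≅ I[1,1], I[1,3]^2, I[3,3]^2.
μ_θ-semistable layers: μ^(1)=2; μ^(2)=-5/2

((1, 0, 4); (2, 2, 0))


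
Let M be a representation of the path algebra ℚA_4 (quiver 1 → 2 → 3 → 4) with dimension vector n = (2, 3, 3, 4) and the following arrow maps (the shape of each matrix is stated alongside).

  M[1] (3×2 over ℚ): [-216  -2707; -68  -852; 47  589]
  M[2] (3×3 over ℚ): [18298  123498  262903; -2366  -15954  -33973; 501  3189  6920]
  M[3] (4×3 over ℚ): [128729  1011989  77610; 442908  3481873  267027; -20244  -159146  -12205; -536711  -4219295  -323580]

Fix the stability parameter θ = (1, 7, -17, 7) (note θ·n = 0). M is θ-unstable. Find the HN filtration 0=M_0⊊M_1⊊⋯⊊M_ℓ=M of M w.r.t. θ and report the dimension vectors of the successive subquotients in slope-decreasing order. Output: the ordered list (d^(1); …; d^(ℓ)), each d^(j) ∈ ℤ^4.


Via rank(M_{q-1}∘⋯∘M_p): M ≅ I[1,4]^2, I[2,4], I[4,4].
μ_θ-semistable layers: μ^(1)=7; μ^(2)=-3; μ^(3)=-5

((0, 0, 0, 4); (2, 2, 2, 0); (0, 1, 1, 0))


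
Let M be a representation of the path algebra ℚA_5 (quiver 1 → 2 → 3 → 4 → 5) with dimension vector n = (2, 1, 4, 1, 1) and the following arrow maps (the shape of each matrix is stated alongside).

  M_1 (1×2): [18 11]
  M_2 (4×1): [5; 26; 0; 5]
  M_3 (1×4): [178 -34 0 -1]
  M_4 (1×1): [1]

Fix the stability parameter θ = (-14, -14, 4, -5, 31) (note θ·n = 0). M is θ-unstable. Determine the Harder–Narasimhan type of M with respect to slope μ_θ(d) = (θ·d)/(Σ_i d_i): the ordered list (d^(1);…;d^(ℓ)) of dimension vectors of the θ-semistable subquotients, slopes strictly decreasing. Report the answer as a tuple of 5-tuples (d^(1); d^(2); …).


Via rank(M_{q-1}∘⋯∘M_p): M ≅ I[1,1], I[1,5], I[3,3]^3.
μ_θ-semistable layers: μ^(1)=31; μ^(2)=4; μ^(3)=-1/2; μ^(4)=-14

((0, 0, 0, 0, 1); (0, 0, 3, 0, 0); (0, 0, 1, 1, 0); (2, 1, 0, 0, 0))


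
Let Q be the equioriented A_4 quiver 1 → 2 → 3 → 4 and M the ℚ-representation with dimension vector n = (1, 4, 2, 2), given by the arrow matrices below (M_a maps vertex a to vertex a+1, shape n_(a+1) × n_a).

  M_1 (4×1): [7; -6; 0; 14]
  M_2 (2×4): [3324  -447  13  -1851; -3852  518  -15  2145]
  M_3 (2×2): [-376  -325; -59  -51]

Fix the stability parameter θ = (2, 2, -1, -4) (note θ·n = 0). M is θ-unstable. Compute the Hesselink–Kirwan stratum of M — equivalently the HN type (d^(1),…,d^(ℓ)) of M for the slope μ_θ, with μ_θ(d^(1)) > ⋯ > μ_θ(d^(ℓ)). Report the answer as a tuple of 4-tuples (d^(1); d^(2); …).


Interval decomposition of M: I[1,4], I[2,2]^2, I[2,4].
HN type (ℓ=3): μ^(1)=2; μ^(2)=-1/4; μ^(3)=-1

((0, 2, 0, 0); (1, 1, 1, 1); (0, 1, 1, 1))


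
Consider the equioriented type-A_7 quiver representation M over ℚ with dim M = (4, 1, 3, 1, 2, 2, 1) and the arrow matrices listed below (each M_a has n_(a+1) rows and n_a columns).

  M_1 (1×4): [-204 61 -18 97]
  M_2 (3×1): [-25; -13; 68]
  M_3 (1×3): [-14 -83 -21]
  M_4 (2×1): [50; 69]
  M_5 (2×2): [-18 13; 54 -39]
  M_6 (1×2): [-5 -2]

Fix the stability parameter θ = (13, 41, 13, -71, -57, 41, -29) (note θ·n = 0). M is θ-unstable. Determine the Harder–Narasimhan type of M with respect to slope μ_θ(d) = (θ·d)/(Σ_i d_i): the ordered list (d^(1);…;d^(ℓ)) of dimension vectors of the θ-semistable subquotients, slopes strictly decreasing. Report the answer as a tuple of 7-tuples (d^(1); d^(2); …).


Interval decomposition of M: I[1,1]^3, I[1,7], I[3,3]^2, I[5,5], I[6,6].
HN type (ℓ=5): μ^(1)=41; μ^(2)=13; μ^(3)=6; μ^(4)=-61/5; μ^(5)=-57

((0, 0, 0, 0, 0, 1, 0); (3, 0, 2, 0, 0, 0, 0); (0, 0, 0, 0, 0, 1, 1); (1, 1, 1, 1, 1, 0, 0); (0, 0, 0, 0, 1, 0, 0))


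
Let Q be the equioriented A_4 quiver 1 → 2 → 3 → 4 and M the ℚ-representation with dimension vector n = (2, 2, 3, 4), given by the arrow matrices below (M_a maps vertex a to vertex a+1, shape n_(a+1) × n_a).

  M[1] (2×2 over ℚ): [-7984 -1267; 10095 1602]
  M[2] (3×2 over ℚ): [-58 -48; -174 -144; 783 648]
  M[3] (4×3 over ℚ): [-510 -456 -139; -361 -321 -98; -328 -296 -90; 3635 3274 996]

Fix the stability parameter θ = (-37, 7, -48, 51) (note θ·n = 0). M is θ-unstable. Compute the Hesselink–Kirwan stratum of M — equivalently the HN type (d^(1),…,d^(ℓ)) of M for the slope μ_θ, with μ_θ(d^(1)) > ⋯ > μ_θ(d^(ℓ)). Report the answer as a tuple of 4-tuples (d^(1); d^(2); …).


Interval decomposition of M: I[1,2], I[1,4], I[3,4]^2, I[4,4].
HN type (ℓ=5): μ^(1)=51; μ^(2)=7; μ^(3)=-41/2; μ^(4)=-37; μ^(5)=-48

((0, 0, 0, 4); (0, 1, 0, 0); (0, 1, 1, 0); (2, 0, 0, 0); (0, 0, 2, 0))


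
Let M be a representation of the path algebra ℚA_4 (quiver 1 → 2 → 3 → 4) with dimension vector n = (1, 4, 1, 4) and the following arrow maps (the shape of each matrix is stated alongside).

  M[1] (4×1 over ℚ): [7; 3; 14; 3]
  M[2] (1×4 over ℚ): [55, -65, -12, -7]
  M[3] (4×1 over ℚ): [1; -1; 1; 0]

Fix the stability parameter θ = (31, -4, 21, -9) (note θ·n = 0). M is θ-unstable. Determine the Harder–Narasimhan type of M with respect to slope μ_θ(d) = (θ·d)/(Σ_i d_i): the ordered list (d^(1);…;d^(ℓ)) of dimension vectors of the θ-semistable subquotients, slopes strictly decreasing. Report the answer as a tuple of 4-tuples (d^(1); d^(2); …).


Interval decomposition of M: I[1,4], I[2,2]^3, I[4,4]^3.
HN type (ℓ=3): μ^(1)=39/4; μ^(2)=-4; μ^(3)=-9

((1, 1, 1, 1); (0, 3, 0, 0); (0, 0, 0, 3))


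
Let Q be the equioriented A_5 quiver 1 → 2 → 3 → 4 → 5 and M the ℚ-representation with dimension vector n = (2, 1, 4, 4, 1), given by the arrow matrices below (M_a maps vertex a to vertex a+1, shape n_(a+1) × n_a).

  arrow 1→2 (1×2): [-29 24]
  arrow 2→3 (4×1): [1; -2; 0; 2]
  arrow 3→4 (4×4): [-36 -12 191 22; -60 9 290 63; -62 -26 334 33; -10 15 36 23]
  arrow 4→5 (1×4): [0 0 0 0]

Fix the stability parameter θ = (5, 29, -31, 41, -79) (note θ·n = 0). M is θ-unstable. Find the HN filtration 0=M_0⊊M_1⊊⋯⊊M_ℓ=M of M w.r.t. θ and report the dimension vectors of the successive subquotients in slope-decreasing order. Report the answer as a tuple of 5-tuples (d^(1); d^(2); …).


Barcode: M ≅ I[1,1], I[1,4], I[3,4]^3, I[5,5]. HN layers by μ_θ (5 steps, strictly decreasing):
  μ^(1)=41; μ^(2)=5; μ^(3)=1; μ^(4)=-31; μ^(5)=-79

((0, 0, 0, 4, 0); (1, 0, 0, 0, 0); (1, 1, 1, 0, 0); (0, 0, 3, 0, 0); (0, 0, 0, 0, 1))


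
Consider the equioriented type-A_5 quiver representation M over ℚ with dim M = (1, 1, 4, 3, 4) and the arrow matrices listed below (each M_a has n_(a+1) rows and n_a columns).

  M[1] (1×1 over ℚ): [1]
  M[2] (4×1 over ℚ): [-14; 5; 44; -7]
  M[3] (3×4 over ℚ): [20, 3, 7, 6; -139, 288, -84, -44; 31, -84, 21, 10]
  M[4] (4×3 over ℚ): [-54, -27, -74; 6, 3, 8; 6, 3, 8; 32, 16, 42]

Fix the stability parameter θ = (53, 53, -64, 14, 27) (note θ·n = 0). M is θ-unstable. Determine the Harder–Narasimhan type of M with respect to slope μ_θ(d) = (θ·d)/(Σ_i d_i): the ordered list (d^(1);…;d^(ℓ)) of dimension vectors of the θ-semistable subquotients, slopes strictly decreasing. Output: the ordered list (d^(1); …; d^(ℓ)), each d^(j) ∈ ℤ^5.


Interval decomposition of M: I[1,4], I[3,3], I[3,5]^2, I[5,5]^2.
HN type (ℓ=3): μ^(1)=27; μ^(2)=14; μ^(3)=-64

((0, 0, 0, 0, 4); (1, 1, 1, 3, 0); (0, 0, 3, 0, 0))


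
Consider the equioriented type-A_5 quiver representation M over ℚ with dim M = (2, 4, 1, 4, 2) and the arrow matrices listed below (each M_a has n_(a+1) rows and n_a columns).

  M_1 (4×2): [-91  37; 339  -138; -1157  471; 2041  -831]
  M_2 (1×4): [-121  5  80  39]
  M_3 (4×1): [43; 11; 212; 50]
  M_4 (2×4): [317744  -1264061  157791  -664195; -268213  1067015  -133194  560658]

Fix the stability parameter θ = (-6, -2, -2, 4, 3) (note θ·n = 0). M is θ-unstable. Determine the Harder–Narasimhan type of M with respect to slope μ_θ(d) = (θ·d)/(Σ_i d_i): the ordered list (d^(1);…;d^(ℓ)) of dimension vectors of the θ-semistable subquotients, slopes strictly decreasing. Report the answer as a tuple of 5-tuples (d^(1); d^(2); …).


Barcode: M ≅ I[1,2], I[1,5], I[2,2]^2, I[4,4]^2, I[4,5]. HN layers by μ_θ (4 steps, strictly decreasing):
  μ^(1)=4; μ^(2)=7/2; μ^(3)=-2; μ^(4)=-6

((0, 0, 0, 2, 0); (0, 0, 0, 2, 2); (0, 4, 1, 0, 0); (2, 0, 0, 0, 0))


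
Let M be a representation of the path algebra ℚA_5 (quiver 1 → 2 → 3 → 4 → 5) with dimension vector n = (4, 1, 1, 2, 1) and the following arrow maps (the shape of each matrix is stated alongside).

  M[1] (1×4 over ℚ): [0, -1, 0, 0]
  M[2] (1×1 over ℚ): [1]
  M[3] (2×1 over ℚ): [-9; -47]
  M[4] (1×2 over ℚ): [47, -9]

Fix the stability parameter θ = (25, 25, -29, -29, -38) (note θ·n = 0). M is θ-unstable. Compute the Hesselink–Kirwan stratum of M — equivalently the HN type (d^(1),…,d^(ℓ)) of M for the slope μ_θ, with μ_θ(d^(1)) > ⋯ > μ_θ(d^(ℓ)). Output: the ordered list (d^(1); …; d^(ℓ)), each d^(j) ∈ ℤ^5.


Interval decomposition of M: I[1,1]^3, I[1,4], I[4,5].
HN type (ℓ=3): μ^(1)=25; μ^(2)=-2; μ^(3)=-67/2

((3, 0, 0, 0, 0); (1, 1, 1, 1, 0); (0, 0, 0, 1, 1))


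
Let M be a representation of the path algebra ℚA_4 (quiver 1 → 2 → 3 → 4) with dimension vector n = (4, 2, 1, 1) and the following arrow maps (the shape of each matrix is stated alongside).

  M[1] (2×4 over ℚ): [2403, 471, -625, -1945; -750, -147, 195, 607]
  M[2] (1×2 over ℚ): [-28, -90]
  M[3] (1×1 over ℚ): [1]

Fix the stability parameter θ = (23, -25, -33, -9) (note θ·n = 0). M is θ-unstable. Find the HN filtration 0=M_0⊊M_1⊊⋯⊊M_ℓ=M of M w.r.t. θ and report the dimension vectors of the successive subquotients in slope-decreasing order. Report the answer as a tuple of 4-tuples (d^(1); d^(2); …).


Via rank(M_{q-1}∘⋯∘M_p): M ≅ I[1,1]^2, I[1,2], I[1,4].
μ_θ-semistable layers: μ^(1)=23; μ^(2)=-1; μ^(3)=-9; μ^(4)=-35/3

((2, 0, 0, 0); (1, 1, 0, 0); (0, 0, 0, 1); (1, 1, 1, 0))


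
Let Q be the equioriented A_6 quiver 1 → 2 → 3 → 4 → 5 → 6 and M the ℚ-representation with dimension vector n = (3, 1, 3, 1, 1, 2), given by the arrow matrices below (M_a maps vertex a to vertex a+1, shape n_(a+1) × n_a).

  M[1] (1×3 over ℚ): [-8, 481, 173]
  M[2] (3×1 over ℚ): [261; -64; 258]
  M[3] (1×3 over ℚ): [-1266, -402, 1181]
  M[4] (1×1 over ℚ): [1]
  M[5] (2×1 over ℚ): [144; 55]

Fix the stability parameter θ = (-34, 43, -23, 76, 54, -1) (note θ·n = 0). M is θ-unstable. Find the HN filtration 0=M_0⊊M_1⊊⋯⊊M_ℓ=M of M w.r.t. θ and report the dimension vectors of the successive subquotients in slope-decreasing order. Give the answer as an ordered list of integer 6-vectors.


Via rank(M_{q-1}∘⋯∘M_p): M ≅ I[1,1]^2, I[1,3], I[3,3], I[3,6], I[6,6].
μ_θ-semistable layers: μ^(1)=43; μ^(2)=10; μ^(3)=-1; μ^(4)=-23; μ^(5)=-34

((0, 0, 0, 1, 1, 1); (0, 1, 1, 0, 0, 0); (0, 0, 0, 0, 0, 1); (0, 0, 2, 0, 0, 0); (3, 0, 0, 0, 0, 0))


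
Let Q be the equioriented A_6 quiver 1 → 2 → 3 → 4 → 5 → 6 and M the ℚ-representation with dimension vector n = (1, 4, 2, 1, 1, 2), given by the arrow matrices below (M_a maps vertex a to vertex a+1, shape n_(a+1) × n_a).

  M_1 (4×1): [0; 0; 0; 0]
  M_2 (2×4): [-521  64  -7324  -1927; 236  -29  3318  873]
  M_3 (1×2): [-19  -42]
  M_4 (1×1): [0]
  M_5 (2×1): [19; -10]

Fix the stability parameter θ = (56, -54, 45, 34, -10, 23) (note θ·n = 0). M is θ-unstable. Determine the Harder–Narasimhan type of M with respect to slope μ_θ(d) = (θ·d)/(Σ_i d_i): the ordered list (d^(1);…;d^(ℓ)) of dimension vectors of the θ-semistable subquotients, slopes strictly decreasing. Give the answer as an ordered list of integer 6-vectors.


Barcode: M ≅ I[1,1], I[2,2]^2, I[2,3], I[2,4], I[5,6], I[6,6]. HN layers by μ_θ (6 steps, strictly decreasing):
  μ^(1)=56; μ^(2)=45; μ^(3)=79/2; μ^(4)=23; μ^(5)=-10; μ^(6)=-54

((1, 0, 0, 0, 0, 0); (0, 0, 1, 0, 0, 0); (0, 0, 1, 1, 0, 0); (0, 0, 0, 0, 0, 2); (0, 0, 0, 0, 1, 0); (0, 4, 0, 0, 0, 0))


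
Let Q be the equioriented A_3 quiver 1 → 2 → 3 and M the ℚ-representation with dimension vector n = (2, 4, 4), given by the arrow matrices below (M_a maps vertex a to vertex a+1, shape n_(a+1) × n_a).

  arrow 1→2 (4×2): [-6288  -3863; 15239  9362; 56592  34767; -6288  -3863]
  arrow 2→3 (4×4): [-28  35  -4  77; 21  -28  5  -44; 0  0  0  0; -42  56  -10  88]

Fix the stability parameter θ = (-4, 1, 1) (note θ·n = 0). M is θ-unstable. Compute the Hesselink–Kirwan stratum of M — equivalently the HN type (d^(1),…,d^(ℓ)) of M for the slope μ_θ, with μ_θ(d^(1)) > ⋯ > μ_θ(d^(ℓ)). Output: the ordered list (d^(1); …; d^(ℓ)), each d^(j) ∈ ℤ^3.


Via rank(M_{q-1}∘⋯∘M_p): M ≅ I[1,2], I[1,3], I[2,2], I[2,3], I[3,3]^2.
μ_θ-semistable layers: μ^(1)=1; μ^(2)=-4

((0, 4, 4); (2, 0, 0))


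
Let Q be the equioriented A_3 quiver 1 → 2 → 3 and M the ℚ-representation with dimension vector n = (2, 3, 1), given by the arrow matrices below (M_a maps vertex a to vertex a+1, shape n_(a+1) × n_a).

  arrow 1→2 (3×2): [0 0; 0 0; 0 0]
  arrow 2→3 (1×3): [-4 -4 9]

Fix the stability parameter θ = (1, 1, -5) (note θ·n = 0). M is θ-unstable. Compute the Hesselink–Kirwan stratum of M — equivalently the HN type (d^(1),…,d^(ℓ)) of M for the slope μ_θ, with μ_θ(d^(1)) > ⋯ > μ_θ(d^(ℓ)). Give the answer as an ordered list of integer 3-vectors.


Barcode: M ≅ I[1,1]^2, I[2,2]^2, I[2,3]. HN layers by μ_θ (2 steps, strictly decreasing):
  μ^(1)=1; μ^(2)=-2

((2, 2, 0); (0, 1, 1))


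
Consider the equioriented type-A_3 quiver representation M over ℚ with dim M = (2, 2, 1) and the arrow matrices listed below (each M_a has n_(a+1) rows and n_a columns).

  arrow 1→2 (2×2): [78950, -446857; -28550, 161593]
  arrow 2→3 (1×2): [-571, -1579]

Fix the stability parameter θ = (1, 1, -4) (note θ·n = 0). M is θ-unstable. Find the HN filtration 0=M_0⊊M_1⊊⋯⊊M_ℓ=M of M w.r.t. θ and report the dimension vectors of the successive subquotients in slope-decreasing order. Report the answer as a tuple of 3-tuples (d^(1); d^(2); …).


Via rank(M_{q-1}∘⋯∘M_p): M ≅ I[1,1], I[1,2], I[2,3].
μ_θ-semistable layers: μ^(1)=1; μ^(2)=-3/2

((2, 1, 0); (0, 1, 1))


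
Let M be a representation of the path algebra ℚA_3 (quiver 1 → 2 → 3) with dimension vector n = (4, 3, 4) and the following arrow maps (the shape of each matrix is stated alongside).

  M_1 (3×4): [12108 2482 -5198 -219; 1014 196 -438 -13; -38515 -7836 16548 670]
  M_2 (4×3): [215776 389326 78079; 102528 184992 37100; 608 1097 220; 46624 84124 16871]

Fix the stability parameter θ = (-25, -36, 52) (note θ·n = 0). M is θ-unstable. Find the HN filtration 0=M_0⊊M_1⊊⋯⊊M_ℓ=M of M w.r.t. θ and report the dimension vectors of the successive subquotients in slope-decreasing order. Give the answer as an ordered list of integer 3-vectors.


Via rank(M_{q-1}∘⋯∘M_p): M ≅ I[1,1], I[1,2], I[1,3]^2, I[3,3]^2.
μ_θ-semistable layers: μ^(1)=52; μ^(2)=-25; μ^(3)=-61/2

((0, 0, 4); (1, 0, 0); (3, 3, 0))


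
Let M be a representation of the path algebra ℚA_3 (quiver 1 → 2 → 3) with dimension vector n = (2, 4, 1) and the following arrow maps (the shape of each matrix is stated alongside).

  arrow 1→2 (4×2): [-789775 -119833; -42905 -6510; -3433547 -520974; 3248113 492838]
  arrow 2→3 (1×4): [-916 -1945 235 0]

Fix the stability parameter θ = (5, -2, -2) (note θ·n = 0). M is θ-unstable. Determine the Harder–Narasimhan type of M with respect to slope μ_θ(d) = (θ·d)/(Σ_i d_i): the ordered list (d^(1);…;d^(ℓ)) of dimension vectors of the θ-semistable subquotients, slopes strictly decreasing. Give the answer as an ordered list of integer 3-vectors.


Interval decomposition of M: I[1,2], I[1,3], I[2,2]^2.
HN type (ℓ=3): μ^(1)=3/2; μ^(2)=1/3; μ^(3)=-2

((1, 1, 0); (1, 1, 1); (0, 2, 0))


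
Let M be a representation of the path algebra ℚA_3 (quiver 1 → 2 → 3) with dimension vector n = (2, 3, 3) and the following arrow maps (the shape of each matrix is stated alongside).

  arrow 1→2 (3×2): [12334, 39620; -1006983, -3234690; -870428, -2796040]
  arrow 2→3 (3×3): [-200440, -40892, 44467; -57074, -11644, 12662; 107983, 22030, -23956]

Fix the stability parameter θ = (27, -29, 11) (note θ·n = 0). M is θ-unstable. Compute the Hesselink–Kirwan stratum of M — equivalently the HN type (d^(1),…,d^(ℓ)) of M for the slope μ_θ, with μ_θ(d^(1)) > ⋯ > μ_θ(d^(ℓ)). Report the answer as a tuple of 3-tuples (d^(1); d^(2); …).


Via rank(M_{q-1}∘⋯∘M_p): M ≅ I[1,1], I[1,2], I[2,3]^2, I[3,3].
μ_θ-semistable layers: μ^(1)=27; μ^(2)=11; μ^(3)=-1; μ^(4)=-29

((1, 0, 0); (0, 0, 3); (1, 1, 0); (0, 2, 0))


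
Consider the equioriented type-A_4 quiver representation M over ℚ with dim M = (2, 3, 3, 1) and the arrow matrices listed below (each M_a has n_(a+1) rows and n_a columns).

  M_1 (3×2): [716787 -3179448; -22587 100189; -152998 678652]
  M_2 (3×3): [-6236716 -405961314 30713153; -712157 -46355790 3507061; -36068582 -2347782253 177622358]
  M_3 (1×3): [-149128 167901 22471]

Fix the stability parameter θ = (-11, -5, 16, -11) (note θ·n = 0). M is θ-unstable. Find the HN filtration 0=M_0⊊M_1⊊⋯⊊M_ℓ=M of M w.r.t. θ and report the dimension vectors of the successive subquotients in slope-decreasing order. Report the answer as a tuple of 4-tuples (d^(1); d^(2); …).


Barcode: M ≅ I[1,3], I[1,4], I[2,3]. HN layers by μ_θ (4 steps, strictly decreasing):
  μ^(1)=16; μ^(2)=5/2; μ^(3)=-5; μ^(4)=-11

((0, 0, 2, 0); (0, 0, 1, 1); (0, 3, 0, 0); (2, 0, 0, 0))


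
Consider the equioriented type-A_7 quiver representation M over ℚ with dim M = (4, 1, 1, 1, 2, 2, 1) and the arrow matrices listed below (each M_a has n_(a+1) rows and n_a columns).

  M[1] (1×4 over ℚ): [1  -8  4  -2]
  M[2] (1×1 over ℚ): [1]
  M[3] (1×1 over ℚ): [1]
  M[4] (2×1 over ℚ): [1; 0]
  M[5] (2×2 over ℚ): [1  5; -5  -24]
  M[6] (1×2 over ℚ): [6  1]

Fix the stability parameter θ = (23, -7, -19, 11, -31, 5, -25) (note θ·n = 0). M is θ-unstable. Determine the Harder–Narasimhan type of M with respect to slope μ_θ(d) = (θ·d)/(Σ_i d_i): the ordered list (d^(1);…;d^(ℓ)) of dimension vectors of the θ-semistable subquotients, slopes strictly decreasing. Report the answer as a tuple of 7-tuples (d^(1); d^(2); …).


Interval decomposition of M: I[1,1]^3, I[1,7], I[5,6].
HN type (ℓ=4): μ^(1)=23; μ^(2)=5; μ^(3)=-43/7; μ^(4)=-31

((3, 0, 0, 0, 0, 0, 0); (0, 0, 0, 0, 0, 1, 0); (1, 1, 1, 1, 1, 1, 1); (0, 0, 0, 0, 1, 0, 0))


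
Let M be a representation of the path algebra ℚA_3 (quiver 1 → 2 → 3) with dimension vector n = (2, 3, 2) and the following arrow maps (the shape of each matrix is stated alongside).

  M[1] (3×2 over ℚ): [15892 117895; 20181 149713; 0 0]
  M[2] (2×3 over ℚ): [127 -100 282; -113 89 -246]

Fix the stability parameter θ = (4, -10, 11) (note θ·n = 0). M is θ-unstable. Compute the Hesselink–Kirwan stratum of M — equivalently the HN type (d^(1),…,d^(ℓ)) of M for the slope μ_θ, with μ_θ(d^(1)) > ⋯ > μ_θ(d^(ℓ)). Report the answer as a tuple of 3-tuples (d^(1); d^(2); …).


Via rank(M_{q-1}∘⋯∘M_p): M ≅ I[1,3]^2, I[2,2].
μ_θ-semistable layers: μ^(1)=11; μ^(2)=-3; μ^(3)=-10

((0, 0, 2); (2, 2, 0); (0, 1, 0))


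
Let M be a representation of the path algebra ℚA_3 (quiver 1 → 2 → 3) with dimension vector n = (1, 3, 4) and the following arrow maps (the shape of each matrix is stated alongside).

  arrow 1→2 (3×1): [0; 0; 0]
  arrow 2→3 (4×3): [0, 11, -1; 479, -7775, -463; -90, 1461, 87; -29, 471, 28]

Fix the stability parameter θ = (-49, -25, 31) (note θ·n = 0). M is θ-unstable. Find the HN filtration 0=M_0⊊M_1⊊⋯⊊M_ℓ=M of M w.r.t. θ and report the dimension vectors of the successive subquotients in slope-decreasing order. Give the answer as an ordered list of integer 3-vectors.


Interval decomposition of M: I[1,1], I[2,3]^3, I[3,3].
HN type (ℓ=3): μ^(1)=31; μ^(2)=-25; μ^(3)=-49

((0, 0, 4); (0, 3, 0); (1, 0, 0))


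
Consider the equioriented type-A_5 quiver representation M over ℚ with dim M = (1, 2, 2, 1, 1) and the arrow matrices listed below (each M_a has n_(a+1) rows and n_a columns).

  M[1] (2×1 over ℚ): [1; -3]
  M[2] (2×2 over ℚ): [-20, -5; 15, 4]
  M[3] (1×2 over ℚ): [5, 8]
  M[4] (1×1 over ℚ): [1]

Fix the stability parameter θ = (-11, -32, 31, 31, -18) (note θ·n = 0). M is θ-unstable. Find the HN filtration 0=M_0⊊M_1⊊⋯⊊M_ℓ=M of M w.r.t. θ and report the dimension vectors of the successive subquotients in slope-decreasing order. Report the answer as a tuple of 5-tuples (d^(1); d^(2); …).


Barcode: M ≅ I[1,5], I[2,3]. HN layers by μ_θ (4 steps, strictly decreasing):
  μ^(1)=31; μ^(2)=44/3; μ^(3)=-43/2; μ^(4)=-32

((0, 0, 1, 0, 0); (0, 0, 1, 1, 1); (1, 1, 0, 0, 0); (0, 1, 0, 0, 0))


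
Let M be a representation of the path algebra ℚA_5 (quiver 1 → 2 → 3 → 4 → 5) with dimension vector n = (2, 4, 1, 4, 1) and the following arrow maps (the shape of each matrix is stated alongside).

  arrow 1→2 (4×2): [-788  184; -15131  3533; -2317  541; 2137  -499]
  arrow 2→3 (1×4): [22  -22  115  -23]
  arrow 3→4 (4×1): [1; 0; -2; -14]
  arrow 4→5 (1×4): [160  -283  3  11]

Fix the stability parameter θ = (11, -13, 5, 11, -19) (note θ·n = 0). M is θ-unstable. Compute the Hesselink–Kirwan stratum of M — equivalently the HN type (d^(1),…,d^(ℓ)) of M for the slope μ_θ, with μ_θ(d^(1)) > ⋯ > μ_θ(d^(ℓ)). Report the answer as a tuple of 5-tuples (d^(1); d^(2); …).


Interval decomposition of M: I[1,2], I[1,4], I[2,2]^2, I[4,4]^2, I[4,5].
HN type (ℓ=5): μ^(1)=11; μ^(2)=5; μ^(3)=-1; μ^(4)=-4; μ^(5)=-13

((0, 0, 0, 3, 0); (0, 0, 1, 0, 0); (2, 2, 0, 0, 0); (0, 0, 0, 1, 1); (0, 2, 0, 0, 0))


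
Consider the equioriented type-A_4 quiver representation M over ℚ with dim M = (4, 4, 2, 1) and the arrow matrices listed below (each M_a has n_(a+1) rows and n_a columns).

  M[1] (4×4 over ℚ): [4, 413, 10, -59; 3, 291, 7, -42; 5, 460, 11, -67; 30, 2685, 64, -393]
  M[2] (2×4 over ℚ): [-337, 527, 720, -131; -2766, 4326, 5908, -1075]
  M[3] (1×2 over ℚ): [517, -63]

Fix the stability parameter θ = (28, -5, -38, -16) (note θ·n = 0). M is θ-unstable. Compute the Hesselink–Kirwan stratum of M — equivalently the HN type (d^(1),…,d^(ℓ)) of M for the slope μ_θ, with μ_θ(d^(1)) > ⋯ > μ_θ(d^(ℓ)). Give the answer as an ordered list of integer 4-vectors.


Barcode: M ≅ I[1,1]^2, I[1,3], I[1,4], I[2,2]^2. HN layers by μ_θ (3 steps, strictly decreasing):
  μ^(1)=28; μ^(2)=-5; μ^(3)=-31/4

((2, 0, 0, 0); (1, 3, 1, 0); (1, 1, 1, 1))


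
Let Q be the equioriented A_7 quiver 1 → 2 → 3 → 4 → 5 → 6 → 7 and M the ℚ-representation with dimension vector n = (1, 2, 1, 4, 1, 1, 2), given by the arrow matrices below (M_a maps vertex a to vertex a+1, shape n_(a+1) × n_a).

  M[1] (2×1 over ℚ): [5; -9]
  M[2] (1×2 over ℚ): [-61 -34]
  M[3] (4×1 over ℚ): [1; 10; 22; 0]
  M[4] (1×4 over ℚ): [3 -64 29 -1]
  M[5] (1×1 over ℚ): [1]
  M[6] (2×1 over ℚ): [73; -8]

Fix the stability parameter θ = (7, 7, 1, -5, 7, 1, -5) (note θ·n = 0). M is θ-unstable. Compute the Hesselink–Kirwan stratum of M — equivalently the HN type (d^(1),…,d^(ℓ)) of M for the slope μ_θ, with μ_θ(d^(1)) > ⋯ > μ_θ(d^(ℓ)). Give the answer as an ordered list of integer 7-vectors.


Via rank(M_{q-1}∘⋯∘M_p): M ≅ I[1,7], I[2,2], I[4,4]^3, I[7,7].
μ_θ-semistable layers: μ^(1)=7; μ^(2)=13/7; μ^(3)=-5

((0, 1, 0, 0, 0, 0, 0); (1, 1, 1, 1, 1, 1, 1); (0, 0, 0, 3, 0, 0, 1))


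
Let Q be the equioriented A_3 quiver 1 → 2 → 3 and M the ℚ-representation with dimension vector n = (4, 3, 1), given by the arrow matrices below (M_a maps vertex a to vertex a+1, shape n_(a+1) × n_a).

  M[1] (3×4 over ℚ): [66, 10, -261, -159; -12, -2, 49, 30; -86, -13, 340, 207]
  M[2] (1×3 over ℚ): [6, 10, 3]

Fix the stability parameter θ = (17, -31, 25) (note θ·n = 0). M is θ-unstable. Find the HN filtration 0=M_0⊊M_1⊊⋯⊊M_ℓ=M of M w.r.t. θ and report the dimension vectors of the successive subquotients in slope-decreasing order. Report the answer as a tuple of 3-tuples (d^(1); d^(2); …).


Barcode: M ≅ I[1,1], I[1,2]^2, I[1,3]. HN layers by μ_θ (3 steps, strictly decreasing):
  μ^(1)=25; μ^(2)=17; μ^(3)=-7

((0, 0, 1); (1, 0, 0); (3, 3, 0))


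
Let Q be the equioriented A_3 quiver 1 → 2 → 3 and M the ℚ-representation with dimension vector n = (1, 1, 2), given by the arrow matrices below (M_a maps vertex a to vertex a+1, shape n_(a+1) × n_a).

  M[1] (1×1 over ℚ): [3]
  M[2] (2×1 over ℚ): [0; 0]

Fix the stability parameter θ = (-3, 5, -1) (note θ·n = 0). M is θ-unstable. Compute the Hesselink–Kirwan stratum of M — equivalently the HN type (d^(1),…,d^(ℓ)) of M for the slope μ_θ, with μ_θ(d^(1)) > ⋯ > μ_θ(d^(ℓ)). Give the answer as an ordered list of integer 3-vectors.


Via rank(M_{q-1}∘⋯∘M_p): M ≅ I[1,2], I[3,3]^2.
μ_θ-semistable layers: μ^(1)=5; μ^(2)=-1; μ^(3)=-3

((0, 1, 0); (0, 0, 2); (1, 0, 0))


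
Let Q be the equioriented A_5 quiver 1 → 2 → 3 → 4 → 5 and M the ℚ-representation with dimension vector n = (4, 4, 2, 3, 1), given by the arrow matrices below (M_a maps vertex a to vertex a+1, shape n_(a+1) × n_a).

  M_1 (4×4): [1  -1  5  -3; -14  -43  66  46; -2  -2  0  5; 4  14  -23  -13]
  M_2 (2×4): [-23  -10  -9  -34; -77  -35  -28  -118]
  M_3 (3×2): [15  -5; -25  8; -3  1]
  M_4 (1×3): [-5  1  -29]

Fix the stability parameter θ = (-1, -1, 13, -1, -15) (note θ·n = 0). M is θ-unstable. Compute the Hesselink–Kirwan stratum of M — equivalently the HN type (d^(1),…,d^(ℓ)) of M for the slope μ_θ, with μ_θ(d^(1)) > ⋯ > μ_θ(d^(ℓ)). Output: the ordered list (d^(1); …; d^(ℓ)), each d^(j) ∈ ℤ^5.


Interval decomposition of M: I[1,2]^2, I[1,4], I[1,5], I[4,4].
HN type (ℓ=2): μ^(1)=6; μ^(2)=-1

((0, 0, 1, 1, 0); (4, 4, 1, 2, 1))


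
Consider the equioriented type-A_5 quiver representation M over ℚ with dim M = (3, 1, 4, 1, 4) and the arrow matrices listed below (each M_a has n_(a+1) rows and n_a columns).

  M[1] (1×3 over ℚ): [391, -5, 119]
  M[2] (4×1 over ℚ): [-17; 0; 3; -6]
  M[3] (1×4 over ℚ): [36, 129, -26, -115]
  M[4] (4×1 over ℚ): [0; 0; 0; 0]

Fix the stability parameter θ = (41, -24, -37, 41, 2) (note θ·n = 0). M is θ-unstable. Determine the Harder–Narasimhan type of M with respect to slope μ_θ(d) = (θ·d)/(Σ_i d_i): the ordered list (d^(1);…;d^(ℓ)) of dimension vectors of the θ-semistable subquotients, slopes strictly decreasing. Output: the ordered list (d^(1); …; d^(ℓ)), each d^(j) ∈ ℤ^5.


Via rank(M_{q-1}∘⋯∘M_p): M ≅ I[1,1]^2, I[1,3], I[3,3]^2, I[3,4], I[5,5]^4.
μ_θ-semistable layers: μ^(1)=41; μ^(2)=2; μ^(3)=-20/3; μ^(4)=-37

((2, 0, 0, 1, 0); (0, 0, 0, 0, 4); (1, 1, 1, 0, 0); (0, 0, 3, 0, 0))


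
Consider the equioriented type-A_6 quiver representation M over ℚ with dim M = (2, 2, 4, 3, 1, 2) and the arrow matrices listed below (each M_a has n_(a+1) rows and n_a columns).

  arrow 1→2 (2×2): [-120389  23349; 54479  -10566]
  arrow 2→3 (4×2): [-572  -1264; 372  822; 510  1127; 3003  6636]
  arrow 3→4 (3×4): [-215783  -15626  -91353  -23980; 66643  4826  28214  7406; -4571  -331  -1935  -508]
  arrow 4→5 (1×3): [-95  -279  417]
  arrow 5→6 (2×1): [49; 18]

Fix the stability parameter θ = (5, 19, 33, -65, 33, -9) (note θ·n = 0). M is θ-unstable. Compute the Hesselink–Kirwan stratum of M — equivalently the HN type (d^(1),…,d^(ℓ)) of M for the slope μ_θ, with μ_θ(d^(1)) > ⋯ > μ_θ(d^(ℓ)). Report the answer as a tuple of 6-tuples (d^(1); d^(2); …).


Interval decomposition of M: I[1,4], I[1,6], I[3,3], I[3,4], I[6,6].
HN type (ℓ=5): μ^(1)=33; μ^(2)=12; μ^(3)=-2; μ^(4)=-9; μ^(5)=-16

((0, 0, 1, 0, 0, 0); (0, 0, 0, 0, 1, 1); (2, 2, 2, 2, 0, 0); (0, 0, 0, 0, 0, 1); (0, 0, 1, 1, 0, 0))


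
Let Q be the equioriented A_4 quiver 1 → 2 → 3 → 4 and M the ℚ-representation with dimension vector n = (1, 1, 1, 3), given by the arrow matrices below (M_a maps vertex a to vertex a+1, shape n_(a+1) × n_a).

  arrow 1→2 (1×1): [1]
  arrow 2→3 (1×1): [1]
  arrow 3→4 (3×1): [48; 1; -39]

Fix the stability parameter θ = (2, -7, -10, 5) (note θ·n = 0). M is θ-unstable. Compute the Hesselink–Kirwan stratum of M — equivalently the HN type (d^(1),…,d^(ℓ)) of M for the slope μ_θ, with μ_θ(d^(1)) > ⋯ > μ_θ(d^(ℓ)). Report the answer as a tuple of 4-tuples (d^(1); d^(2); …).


Barcode: M ≅ I[1,4], I[4,4]^2. HN layers by μ_θ (2 steps, strictly decreasing):
  μ^(1)=5; μ^(2)=-5

((0, 0, 0, 3); (1, 1, 1, 0))


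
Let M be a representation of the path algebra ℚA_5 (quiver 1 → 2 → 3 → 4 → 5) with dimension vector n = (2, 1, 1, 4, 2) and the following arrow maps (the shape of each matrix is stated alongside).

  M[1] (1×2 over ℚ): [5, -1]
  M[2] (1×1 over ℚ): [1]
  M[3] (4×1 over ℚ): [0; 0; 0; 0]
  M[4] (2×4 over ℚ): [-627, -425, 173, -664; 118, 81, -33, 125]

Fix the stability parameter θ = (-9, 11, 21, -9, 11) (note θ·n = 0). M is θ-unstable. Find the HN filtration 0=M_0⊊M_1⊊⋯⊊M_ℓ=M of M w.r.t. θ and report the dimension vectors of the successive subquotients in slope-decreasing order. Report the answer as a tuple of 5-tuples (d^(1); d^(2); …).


Interval decomposition of M: I[1,1], I[1,3], I[4,4]^2, I[4,5]^2.
HN type (ℓ=3): μ^(1)=21; μ^(2)=11; μ^(3)=-9

((0, 0, 1, 0, 0); (0, 1, 0, 0, 2); (2, 0, 0, 4, 0))


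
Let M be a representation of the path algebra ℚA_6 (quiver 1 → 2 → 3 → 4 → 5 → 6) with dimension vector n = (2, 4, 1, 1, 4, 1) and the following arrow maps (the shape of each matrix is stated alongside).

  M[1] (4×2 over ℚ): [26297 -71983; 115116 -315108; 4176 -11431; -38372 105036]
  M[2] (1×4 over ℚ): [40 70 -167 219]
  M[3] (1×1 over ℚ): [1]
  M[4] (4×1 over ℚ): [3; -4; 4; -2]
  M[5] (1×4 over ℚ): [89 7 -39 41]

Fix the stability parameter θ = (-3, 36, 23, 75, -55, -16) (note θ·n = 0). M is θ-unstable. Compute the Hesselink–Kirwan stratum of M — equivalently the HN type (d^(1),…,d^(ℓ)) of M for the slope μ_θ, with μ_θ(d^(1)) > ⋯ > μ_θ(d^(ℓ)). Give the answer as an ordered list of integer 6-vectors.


Barcode: M ≅ I[1,2], I[1,6], I[2,2]^2, I[5,5]^3. HN layers by μ_θ (4 steps, strictly decreasing):
  μ^(1)=36; μ^(2)=63/5; μ^(3)=-3; μ^(4)=-55

((0, 3, 0, 0, 0, 0); (0, 1, 1, 1, 1, 1); (2, 0, 0, 0, 0, 0); (0, 0, 0, 0, 3, 0))


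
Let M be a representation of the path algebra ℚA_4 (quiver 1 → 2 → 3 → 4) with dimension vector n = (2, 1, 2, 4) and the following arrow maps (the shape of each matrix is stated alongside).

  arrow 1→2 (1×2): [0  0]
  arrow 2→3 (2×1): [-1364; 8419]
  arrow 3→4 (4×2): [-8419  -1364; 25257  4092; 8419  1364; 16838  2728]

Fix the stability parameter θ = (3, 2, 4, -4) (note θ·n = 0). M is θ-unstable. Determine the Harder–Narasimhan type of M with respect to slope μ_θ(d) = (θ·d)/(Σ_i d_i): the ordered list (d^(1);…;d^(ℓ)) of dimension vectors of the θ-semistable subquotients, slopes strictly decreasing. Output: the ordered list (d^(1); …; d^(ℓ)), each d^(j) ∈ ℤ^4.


Interval decomposition of M: I[1,1]^2, I[2,3], I[3,4], I[4,4]^3.
HN type (ℓ=5): μ^(1)=4; μ^(2)=3; μ^(3)=2; μ^(4)=0; μ^(5)=-4

((0, 0, 1, 0); (2, 0, 0, 0); (0, 1, 0, 0); (0, 0, 1, 1); (0, 0, 0, 3))


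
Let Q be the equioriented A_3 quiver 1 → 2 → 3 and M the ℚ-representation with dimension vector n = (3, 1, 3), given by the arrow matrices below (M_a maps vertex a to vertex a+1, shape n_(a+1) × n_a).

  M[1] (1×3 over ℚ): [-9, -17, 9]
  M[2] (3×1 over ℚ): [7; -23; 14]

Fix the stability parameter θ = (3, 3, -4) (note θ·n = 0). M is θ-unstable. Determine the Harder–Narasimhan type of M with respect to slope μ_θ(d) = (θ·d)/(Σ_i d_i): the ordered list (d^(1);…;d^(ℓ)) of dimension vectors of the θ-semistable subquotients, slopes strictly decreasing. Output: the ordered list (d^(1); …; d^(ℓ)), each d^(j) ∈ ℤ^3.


Interval decomposition of M: I[1,1]^2, I[1,3], I[3,3]^2.
HN type (ℓ=3): μ^(1)=3; μ^(2)=2/3; μ^(3)=-4

((2, 0, 0); (1, 1, 1); (0, 0, 2))


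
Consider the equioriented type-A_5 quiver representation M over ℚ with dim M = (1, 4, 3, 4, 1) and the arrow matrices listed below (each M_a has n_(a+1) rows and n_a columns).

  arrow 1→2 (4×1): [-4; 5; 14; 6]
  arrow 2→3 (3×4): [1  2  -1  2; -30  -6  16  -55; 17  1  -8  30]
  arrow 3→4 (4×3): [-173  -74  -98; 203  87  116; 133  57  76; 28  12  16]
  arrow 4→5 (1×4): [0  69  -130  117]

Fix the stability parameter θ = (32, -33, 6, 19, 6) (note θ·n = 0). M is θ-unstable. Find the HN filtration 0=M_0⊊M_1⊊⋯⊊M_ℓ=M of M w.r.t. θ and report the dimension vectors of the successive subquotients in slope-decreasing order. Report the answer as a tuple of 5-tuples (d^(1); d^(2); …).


Interval decomposition of M: I[1,4], I[2,2], I[2,3], I[2,5], I[4,4]^2.
HN type (ℓ=5): μ^(1)=19; μ^(2)=25/2; μ^(3)=6; μ^(4)=-1/2; μ^(5)=-33

((0, 0, 0, 3, 0); (0, 0, 0, 1, 1); (0, 0, 3, 0, 0); (1, 1, 0, 0, 0); (0, 3, 0, 0, 0))


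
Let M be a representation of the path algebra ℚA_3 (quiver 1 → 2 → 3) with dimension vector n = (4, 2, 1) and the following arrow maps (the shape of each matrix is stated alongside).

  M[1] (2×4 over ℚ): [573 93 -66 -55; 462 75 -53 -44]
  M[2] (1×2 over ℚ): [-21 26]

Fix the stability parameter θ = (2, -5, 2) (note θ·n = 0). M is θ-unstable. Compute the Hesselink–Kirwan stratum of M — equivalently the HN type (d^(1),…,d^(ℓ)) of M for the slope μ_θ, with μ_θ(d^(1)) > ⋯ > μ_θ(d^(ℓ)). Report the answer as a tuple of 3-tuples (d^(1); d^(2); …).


Interval decomposition of M: I[1,1]^2, I[1,2], I[1,3].
HN type (ℓ=2): μ^(1)=2; μ^(2)=-3/2

((2, 0, 1); (2, 2, 0))


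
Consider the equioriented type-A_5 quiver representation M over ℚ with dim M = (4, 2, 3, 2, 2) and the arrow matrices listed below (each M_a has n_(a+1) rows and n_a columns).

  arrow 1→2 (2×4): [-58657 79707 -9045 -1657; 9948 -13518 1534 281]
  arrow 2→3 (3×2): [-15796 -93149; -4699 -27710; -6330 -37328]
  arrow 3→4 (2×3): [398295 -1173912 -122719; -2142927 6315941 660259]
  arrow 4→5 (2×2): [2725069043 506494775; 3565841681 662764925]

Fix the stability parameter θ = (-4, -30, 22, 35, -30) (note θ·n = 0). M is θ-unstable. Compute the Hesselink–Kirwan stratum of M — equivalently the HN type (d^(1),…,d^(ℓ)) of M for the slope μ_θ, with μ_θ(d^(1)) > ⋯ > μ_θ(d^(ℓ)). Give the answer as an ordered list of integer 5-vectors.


Barcode: M ≅ I[1,1]^2, I[1,4], I[1,5], I[3,3], I[5,5]. HN layers by μ_θ (6 steps, strictly decreasing):
  μ^(1)=35; μ^(2)=22; μ^(3)=9; μ^(4)=-4; μ^(5)=-17; μ^(6)=-30

((0, 0, 0, 1, 0); (0, 0, 2, 0, 0); (0, 0, 1, 1, 1); (2, 0, 0, 0, 0); (2, 2, 0, 0, 0); (0, 0, 0, 0, 1))


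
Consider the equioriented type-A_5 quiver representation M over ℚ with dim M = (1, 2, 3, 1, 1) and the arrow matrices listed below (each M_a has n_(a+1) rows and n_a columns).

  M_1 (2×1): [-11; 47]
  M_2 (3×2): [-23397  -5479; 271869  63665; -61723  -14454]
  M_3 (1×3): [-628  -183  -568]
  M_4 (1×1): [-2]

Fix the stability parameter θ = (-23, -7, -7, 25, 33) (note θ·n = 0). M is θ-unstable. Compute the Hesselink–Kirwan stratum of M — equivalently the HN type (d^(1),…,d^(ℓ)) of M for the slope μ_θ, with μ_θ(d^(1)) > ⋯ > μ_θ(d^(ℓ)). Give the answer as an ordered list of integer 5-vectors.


Via rank(M_{q-1}∘⋯∘M_p): M ≅ I[1,3], I[2,5], I[3,3].
μ_θ-semistable layers: μ^(1)=33; μ^(2)=25; μ^(3)=-7; μ^(4)=-23

((0, 0, 0, 0, 1); (0, 0, 0, 1, 0); (0, 2, 3, 0, 0); (1, 0, 0, 0, 0))


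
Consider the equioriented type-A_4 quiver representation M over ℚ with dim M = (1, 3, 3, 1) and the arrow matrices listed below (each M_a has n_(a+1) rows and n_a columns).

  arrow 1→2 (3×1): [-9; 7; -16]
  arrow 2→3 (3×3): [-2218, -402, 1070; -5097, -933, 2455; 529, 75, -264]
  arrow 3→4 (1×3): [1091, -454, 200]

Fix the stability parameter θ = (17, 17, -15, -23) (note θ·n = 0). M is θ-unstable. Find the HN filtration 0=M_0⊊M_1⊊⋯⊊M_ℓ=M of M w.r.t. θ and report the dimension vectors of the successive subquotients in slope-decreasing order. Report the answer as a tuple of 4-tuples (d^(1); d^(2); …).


Barcode: M ≅ I[1,3], I[2,2], I[2,3], I[3,4]. HN layers by μ_θ (4 steps, strictly decreasing):
  μ^(1)=17; μ^(2)=19/3; μ^(3)=1; μ^(4)=-19

((0, 1, 0, 0); (1, 1, 1, 0); (0, 1, 1, 0); (0, 0, 1, 1))


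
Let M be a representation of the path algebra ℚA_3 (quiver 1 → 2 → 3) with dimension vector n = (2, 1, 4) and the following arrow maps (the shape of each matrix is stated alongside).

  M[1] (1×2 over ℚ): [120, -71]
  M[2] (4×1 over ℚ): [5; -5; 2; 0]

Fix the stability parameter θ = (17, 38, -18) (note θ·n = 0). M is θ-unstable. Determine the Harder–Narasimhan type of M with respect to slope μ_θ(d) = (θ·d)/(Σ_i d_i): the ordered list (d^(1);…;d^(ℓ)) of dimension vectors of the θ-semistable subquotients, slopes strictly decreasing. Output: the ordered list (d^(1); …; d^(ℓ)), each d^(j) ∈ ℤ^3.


Barcode: M ≅ I[1,1], I[1,3], I[3,3]^3. HN layers by μ_θ (3 steps, strictly decreasing):
  μ^(1)=17; μ^(2)=37/3; μ^(3)=-18

((1, 0, 0); (1, 1, 1); (0, 0, 3))


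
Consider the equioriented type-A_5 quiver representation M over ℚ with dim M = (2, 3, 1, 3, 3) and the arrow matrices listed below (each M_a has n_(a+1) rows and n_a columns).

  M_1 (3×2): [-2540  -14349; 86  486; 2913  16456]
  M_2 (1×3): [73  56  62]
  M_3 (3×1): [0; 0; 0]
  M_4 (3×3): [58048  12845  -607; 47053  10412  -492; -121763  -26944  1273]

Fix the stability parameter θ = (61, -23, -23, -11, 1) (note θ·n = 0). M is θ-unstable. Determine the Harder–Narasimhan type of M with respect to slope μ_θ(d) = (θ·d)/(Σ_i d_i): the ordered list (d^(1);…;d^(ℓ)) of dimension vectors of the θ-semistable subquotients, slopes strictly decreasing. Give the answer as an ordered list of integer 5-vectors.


Interval decomposition of M: I[1,2], I[1,3], I[2,2], I[4,5]^3.
HN type (ℓ=5): μ^(1)=19; μ^(2)=5; μ^(3)=1; μ^(4)=-11; μ^(5)=-23

((1, 1, 0, 0, 0); (1, 1, 1, 0, 0); (0, 0, 0, 0, 3); (0, 0, 0, 3, 0); (0, 1, 0, 0, 0))
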